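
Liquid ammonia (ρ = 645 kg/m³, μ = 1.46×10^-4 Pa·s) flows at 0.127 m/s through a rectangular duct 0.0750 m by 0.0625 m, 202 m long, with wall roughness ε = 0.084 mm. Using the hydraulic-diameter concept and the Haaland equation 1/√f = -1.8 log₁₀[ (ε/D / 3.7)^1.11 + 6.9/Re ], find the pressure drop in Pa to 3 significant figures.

ΔP ≈ 389 Pa

Hydraulic diameter D_h = 4A/P = 4·(0.075·0.0625)/(2·(0.075+0.0625)) = 0.01875/0.275 = 0.06818 m.
Re = ρVD_h/μ = 645·0.127·0.06818/0.000146 = 3.825e+04.
ε/D_h = 8.4e-05/0.06818 = 0.00123; Haaland gives 1/√f = -1.8 log₁₀[0.000138+0.00018] = 6.295, so f = 0.02524.
ΔP = f(L/D_h)(ρV²/2) = 0.02524·202/0.06818·5.202 = 388.9 Pa.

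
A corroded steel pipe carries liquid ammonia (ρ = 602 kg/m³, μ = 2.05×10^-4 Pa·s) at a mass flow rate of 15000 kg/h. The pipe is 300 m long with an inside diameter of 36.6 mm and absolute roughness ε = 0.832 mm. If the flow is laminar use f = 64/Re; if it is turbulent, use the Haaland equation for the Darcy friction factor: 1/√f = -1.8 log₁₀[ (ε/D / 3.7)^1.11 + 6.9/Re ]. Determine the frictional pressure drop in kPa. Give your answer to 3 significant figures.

ṁ = 15000 kg/h = 15000/3600 = 4.167 kg/s.
A = πD²/4 = π(0.0366)²/4 = 0.001052 m²; mean velocity V = ṁ/(ρA) = 4.167/(602 · 0.001052) = 6.579 m/s.
Reynolds number Re = ρVD/μ = 602 · 6.579 · 0.0366 / 0.000205 = 7.071e+05.
Re > 4000 → turbulent. Relative roughness ε/D = 0.000832/0.0366 = 0.0227. Haaland: 1/√f = -1.8 log₁₀[(0.0227/3.7)^1.11 + 6.9/7.071e+05] = -1.8 log₁₀[0.00351 + 9.76e-06] = 4.417, so f = 0.05127.
Darcy-Weisbach: ΔP = f(L/D)(ρV²/2) = 0.05127·(300/0.0366)·(602·6.579²/2) = 0.05127·8197·1.303e+04 = 5.474e+06 Pa.
ΔP = 5.474e+06 Pa = 5470 kPa.

ΔP ≈ 5470 kPa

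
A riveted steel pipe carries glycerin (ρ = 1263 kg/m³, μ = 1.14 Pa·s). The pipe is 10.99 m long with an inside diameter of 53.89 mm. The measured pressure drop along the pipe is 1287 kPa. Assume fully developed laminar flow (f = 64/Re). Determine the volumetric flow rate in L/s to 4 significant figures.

Q ≈ 21.26 L/s

For laminar flow, f = 64/Re with Re = ρVD/μ, so Darcy-Weisbach reduces to ΔP = 32μLV/D². Solving for V: V = ΔP·D²/(32μL) = 1.287e+06·(0.05389)²/(32·1.14·10.99) = 9.323 m/s.
Check: Re = ρVD/μ = 1263·9.323·0.05389/1.14 = 556.6 < 2300, so the laminar assumption holds.
Q = V·A = 9.323·(π/4·0.05389²) = 0.02126 m³/s = 21.26 L/s.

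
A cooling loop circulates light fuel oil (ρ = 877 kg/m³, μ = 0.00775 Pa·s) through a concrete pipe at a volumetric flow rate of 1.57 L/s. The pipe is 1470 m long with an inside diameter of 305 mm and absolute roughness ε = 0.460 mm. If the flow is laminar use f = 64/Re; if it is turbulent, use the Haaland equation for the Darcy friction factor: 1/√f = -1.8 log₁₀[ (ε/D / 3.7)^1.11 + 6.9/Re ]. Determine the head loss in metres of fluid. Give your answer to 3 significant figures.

Q = 1.57 L/s = 1.57/1000 = 0.00157 m³/s.
Cross-sectional area A = πD²/4 = π(0.305)²/4 = 0.07306 m²; mean velocity V = Q/A = 0.00157/0.07306 = 0.02149 m/s.
Reynolds number Re = ρVD/μ = 877 · 0.02149 · 0.305 / 0.00775 = 741.7.
Re < 2300 → laminar flow, so f = 64/Re = 64/741.7 = 0.08629 (the turbulent correlation is not needed).
Darcy-Weisbach: ΔP = f(L/D)(ρV²/2) = 0.08629·(1470/0.305)·(877·0.02149²/2) = 0.08629·4820·0.2025 = 84.21 Pa.
Head loss h_f = ΔP/(ρg) = 84.21/(877·9.81) = 0.00979 m.

h_f ≈ 0.00979 m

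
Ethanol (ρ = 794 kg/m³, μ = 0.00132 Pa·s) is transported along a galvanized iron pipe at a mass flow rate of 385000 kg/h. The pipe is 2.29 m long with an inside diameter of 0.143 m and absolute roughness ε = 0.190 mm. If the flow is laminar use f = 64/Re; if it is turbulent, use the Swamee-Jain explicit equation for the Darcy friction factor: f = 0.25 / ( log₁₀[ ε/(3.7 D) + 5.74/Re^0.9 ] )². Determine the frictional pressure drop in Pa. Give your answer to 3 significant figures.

ΔP ≈ 9620 Pa

ṁ = 385000 kg/h = 385000/3600 = 106.9 kg/s.
A = πD²/4 = π(0.143)²/4 = 0.01606 m²; mean velocity V = ṁ/(ρA) = 106.9/(794 · 0.01606) = 8.386 m/s.
Reynolds number Re = ρVD/μ = 794 · 8.386 · 0.143 / 0.00132 = 7.214e+05.
Re > 4000 → turbulent. Relative roughness ε/D = 0.00019/0.143 = 0.00133. Swamee-Jain: f = 0.25/(log₁₀[0.00133/3.7 + 5.74/7.214e+05^0.9])² = 0.25/(log₁₀[0.000359 + 3.07e-05])² = 0.25/(-3.409)² = 0.02151.
Darcy-Weisbach: ΔP = f(L/D)(ρV²/2) = 0.02151·(2.29/0.143)·(794·8.386²/2) = 0.02151·16.01·2.792e+04 = 9618 Pa.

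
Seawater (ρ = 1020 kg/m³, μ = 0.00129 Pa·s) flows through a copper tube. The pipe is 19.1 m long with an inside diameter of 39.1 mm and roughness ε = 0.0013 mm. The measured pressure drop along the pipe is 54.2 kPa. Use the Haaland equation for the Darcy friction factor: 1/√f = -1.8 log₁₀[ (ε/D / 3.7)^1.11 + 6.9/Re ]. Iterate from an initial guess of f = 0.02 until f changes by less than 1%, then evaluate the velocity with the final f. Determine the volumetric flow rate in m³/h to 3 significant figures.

Q ≈ 15.2 m³/h

Rearranging Darcy-Weisbach: V = √(2·ΔP·D/(f·L·ρ)). With ε/D = 1.3e-06/0.0391 = 3.32e-05, iterate starting from f = 0.02:
  f = 0.02 → V = √(2·5.42e+04·0.0391/(0.02·19.1·1020)) = 3.298 m/s; Re = ρVD/μ = 1.02e+05; f → 0.01789
  f = 0.01789 → V = 3.487 m/s; Re = 1.078e+05; f → 0.01769
  f = 0.01769 → V = 3.507 m/s; Re = 1.084e+05; f → 0.01767
Converged (Δf/f < 1%). With the final f = 0.01767: V = √(2·5.42e+04·0.0391/(0.01767·19.1·1020)) = 3.509 m/s.
Q = V·A = 3.509·(π/4·0.0391²) = 0.004213 m³/s = 15.2 m³/h.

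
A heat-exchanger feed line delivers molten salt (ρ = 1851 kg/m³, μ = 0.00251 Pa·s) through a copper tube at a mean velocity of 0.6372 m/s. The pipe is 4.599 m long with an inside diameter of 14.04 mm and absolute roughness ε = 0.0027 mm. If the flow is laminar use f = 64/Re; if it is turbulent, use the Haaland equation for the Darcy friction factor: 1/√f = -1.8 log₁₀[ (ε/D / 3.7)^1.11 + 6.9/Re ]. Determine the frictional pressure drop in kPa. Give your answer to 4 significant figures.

ΔP ≈ 4.297 kPa

Reynolds number Re = ρVD/μ = 1851 · 0.6372 · 0.01404 / 0.00251 = 6597.
Re > 4000 → turbulent. Relative roughness ε/D = 2.7e-06/0.01404 = 0.000192. Haaland: 1/√f = -1.8 log₁₀[(0.000192/3.7)^1.11 + 6.9/6597] = -1.8 log₁₀[1.76e-05 + 0.00105] = 5.352, so f = 0.03491.
Darcy-Weisbach: ΔP = f(L/D)(ρV²/2) = 0.03491·(4.599/0.01404)·(1851·0.6372²/2) = 0.03491·327.6·375.8 = 4297 Pa.
ΔP = 4297 Pa = 4.297 kPa.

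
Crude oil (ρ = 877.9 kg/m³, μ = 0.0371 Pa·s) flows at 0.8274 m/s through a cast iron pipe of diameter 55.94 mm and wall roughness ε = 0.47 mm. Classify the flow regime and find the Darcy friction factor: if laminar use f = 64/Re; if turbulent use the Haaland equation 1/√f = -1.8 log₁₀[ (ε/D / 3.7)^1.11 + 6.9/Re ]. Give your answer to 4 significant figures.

Re = ρVD/μ = 877.9·0.8274·0.05594/0.0371 = 1095.
Re < 2300 → laminar, so f = 64/Re = 0.05843 (roughness is irrelevant in laminar flow).

f ≈ 0.05843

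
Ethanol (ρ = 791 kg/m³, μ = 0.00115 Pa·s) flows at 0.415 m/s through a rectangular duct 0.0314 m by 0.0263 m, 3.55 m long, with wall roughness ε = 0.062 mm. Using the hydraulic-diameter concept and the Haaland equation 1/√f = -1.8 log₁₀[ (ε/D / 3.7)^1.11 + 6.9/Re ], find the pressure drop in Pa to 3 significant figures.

Hydraulic diameter D_h = 4A/P = 4·(0.0314·0.0263)/(2·(0.0314+0.0263)) = 0.003303/0.1154 = 0.02862 m.
Re = ρVD_h/μ = 791·0.415·0.02862/0.00115 = 8171.
ε/D_h = 6.2e-05/0.02862 = 0.00217; Haaland gives 1/√f = -1.8 log₁₀[0.000258+0.000844] = 5.324, so f = 0.03528.
ΔP = f(L/D_h)(ρV²/2) = 0.03528·3.55/0.02862·68.11 = 298.1 Pa.

ΔP ≈ 298 Pa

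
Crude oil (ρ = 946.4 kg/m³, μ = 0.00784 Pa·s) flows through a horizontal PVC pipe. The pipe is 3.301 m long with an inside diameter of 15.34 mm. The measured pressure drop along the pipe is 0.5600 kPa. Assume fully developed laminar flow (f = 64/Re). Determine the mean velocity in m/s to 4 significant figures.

V ≈ 0.1591 m/s

For laminar flow, f = 64/Re with Re = ρVD/μ, so Darcy-Weisbach reduces to ΔP = 32μLV/D². Solving for V: V = ΔP·D²/(32μL) = 560·(0.01534)²/(32·0.00784·3.301) = 0.1591 m/s.
Check: Re = ρVD/μ = 946.4·0.1591·0.01534/0.00784 = 294.7 < 2300, so the laminar assumption holds.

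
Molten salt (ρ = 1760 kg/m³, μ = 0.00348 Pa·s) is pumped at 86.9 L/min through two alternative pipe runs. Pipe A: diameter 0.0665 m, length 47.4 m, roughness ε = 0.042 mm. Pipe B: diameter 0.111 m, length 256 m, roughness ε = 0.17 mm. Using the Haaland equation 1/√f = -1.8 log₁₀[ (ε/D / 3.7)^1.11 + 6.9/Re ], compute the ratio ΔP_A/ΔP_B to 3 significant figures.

Pipe A: V = Q/A = 0.001448/0.003473 = 0.417 m/s; Re = 1.402e+04; ε/D = 0.000632; Haaland → f = 0.02916; ΔP_A = f(L/D)(ρV²/2) = 3180 Pa.
Pipe B: V = Q/A = 0.001448/0.009677 = 0.1497 m/s; Re = 8402; ε/D = 0.00153; Haaland → f = 0.03426; ΔP_B = f(L/D)(ρV²/2) = 1558 Pa.
ΔP_A/ΔP_B = 3180/1558 = 2.04.

ΔP_A/ΔP_B ≈ 2.04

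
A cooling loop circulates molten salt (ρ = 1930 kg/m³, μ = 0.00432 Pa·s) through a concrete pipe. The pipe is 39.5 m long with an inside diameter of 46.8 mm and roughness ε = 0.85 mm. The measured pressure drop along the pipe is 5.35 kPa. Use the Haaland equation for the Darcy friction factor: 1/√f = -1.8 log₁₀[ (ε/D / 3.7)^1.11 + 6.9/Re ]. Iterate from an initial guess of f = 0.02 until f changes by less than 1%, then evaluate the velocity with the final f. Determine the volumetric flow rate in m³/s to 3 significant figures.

Rearranging Darcy-Weisbach: V = √(2·ΔP·D/(f·L·ρ)). With ε/D = 0.00085/0.0468 = 0.0182, iterate starting from f = 0.02:
  f = 0.02 → V = √(2·5350·0.0468/(0.02·39.5·1930)) = 0.5731 m/s; Re = ρVD/μ = 1.198e+04; f → 0.05018
  f = 0.05018 → V = 0.3618 m/s; Re = 7565; f → 0.05192
  f = 0.05192 → V = 0.3557 m/s; Re = 7437; f → 0.052
Converged (Δf/f < 1%). With the final f = 0.052: V = √(2·5350·0.0468/(0.052·39.5·1930)) = 0.3554 m/s.
Q = V·A = 0.3554·(π/4·0.0468²) = 0.0006114 m³/s = 6.11×10^-4 m³/s.

Q ≈ 6.11×10^-4 m³/s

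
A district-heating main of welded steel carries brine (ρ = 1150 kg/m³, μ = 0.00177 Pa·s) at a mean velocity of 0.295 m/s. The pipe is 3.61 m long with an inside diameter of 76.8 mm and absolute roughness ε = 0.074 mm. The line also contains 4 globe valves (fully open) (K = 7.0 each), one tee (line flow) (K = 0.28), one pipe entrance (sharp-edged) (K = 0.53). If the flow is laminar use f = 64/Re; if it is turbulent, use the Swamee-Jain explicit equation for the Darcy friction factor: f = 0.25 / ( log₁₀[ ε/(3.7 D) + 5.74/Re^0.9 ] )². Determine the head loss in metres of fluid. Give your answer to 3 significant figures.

h_f ≈ 0.134 m

Reynolds number Re = ρVD/μ = 1150 · 0.295 · 0.0768 / 0.00177 = 1.472e+04.
Re > 4000 → turbulent. Relative roughness ε/D = 7.4e-05/0.0768 = 0.000964. Swamee-Jain: f = 0.25/(log₁₀[0.000964/3.7 + 5.74/1.472e+04^0.9])² = 0.25/(log₁₀[0.00026 + 0.00102])² = 0.25/(-2.893)² = 0.02986.
Total minor-loss coefficient ΣK = 4·7 + 1·0.28 + 1·0.53 = 28.8.
ΔP = [f·L/D + ΣK]·(ρV²/2) = [0.02986·3.61/0.0768 + 28.8]·(1150·0.295²/2) = [1.404 + 28.8]·50.04 = 1512 Pa.
Head loss h_f = ΔP/(ρg) = 1512/(1150·9.81) = 0.134 m.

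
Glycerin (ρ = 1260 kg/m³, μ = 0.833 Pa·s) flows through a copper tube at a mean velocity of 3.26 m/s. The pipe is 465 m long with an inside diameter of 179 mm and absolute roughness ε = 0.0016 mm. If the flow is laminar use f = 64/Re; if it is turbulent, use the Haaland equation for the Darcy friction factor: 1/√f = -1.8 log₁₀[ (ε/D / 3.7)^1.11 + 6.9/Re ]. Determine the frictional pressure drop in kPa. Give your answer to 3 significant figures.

ΔP ≈ 1260 kPa

Reynolds number Re = ρVD/μ = 1260 · 3.26 · 0.179 / 0.833 = 882.7.
Re < 2300 → laminar flow, so f = 64/Re = 64/882.7 = 0.07251 (the turbulent correlation is not needed).
Darcy-Weisbach: ΔP = f(L/D)(ρV²/2) = 0.07251·(465/0.179)·(1260·3.26²/2) = 0.07251·2598·6695 = 1.261e+06 Pa.
ΔP = 1.261e+06 Pa = 1260 kPa.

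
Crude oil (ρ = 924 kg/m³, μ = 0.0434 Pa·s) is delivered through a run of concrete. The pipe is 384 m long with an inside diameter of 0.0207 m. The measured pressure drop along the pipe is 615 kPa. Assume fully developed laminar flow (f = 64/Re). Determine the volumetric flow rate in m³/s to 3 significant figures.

For laminar flow, f = 64/Re with Re = ρVD/μ, so Darcy-Weisbach reduces to ΔP = 32μLV/D². Solving for V: V = ΔP·D²/(32μL) = 6.15e+05·(0.0207)²/(32·0.0434·384) = 0.4941 m/s.
Check: Re = ρVD/μ = 924·0.4941·0.0207/0.0434 = 217.8 < 2300, so the laminar assumption holds.
Q = V·A = 0.4941·(π/4·0.0207²) = 0.0001663 m³/s = 1.66×10^-4 m³/s.

Q ≈ 1.66×10^-4 m³/s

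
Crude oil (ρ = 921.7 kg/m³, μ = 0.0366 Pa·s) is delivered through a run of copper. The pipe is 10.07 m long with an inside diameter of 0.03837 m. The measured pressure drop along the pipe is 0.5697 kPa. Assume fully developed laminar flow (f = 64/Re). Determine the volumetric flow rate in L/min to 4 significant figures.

Q ≈ 4.934 L/min

For laminar flow, f = 64/Re with Re = ρVD/μ, so Darcy-Weisbach reduces to ΔP = 32μLV/D². Solving for V: V = ΔP·D²/(32μL) = 569.7·(0.03837)²/(32·0.0366·10.07) = 0.07112 m/s.
Check: Re = ρVD/μ = 921.7·0.07112·0.03837/0.0366 = 68.72 < 2300, so the laminar assumption holds.
Q = V·A = 0.07112·(π/4·0.03837²) = 8.223e-05 m³/s = 4.934 L/min.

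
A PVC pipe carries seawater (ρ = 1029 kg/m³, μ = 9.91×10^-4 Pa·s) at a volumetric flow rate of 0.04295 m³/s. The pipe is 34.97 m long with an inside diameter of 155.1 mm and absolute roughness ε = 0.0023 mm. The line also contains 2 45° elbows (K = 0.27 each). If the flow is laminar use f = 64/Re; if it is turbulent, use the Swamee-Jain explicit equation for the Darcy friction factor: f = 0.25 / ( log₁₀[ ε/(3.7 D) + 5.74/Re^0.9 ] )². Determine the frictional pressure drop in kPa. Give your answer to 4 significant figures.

Cross-sectional area A = πD²/4 = π(0.1551)²/4 = 0.01889 m²; mean velocity V = Q/A = 0.04295/0.01889 = 2.273 m/s.
Reynolds number Re = ρVD/μ = 1029 · 2.273 · 0.1551 / 0.000991 = 3.661e+05.
Re > 4000 → turbulent. Relative roughness ε/D = 2.3e-06/0.1551 = 1.48e-05. Swamee-Jain: f = 0.25/(log₁₀[1.48e-05/3.7 + 5.74/3.661e+05^0.9])² = 0.25/(log₁₀[4.01e-06 + 5.65e-05])² = 0.25/(-4.219)² = 0.01405.
Total minor-loss coefficient ΣK = 2·0.27 = 0.54.
ΔP = [f·L/D + ΣK]·(ρV²/2) = [0.01405·34.97/0.1551 + 0.54]·(1029·2.273²/2) = [3.167 + 0.54]·2659 = 9857 Pa.
ΔP = 9857 Pa = 9.857 kPa.

ΔP ≈ 9.857 kPa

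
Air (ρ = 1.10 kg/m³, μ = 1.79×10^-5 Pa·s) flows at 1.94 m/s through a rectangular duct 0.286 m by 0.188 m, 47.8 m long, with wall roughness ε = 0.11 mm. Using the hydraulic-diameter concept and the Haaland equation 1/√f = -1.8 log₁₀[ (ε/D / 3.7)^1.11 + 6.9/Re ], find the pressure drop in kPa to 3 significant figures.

ΔP ≈ 0.0109 kPa

Hydraulic diameter D_h = 4A/P = 4·(0.286·0.188)/(2·(0.286+0.188)) = 0.2151/0.948 = 0.2269 m.
Re = ρVD_h/μ = 1.1·1.94·0.2269/1.79e-05 = 2.705e+04.
ε/D_h = 0.00011/0.2269 = 0.000485; Haaland gives 1/√f = -1.8 log₁₀[4.9e-05+0.000255] = 6.33, so f = 0.02495.
ΔP = f(L/D_h)(ρV²/2) = 0.02495·47.8/0.2269·2.07 = 10.88 Pa.
ΔP = 0.0109 kPa.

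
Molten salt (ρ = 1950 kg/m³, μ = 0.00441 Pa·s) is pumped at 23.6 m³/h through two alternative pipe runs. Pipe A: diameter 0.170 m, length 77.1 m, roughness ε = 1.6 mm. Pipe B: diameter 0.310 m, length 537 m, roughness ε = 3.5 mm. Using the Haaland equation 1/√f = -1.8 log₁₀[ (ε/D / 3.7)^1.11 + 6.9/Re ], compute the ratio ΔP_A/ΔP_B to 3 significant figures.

Pipe A: V = Q/A = 0.006556/0.0227 = 0.2888 m/s; Re = 2.171e+04; ε/D = 0.00941; Haaland → f = 0.03976; ΔP_A = f(L/D)(ρV²/2) = 1467 Pa.
Pipe B: V = Q/A = 0.006556/0.07548 = 0.08686 m/s; Re = 1.191e+04; ε/D = 0.0113; Haaland → f = 0.04366; ΔP_B = f(L/D)(ρV²/2) = 556.2 Pa.
ΔP_A/ΔP_B = 1467/556.2 = 2.64.

ΔP_A/ΔP_B ≈ 2.64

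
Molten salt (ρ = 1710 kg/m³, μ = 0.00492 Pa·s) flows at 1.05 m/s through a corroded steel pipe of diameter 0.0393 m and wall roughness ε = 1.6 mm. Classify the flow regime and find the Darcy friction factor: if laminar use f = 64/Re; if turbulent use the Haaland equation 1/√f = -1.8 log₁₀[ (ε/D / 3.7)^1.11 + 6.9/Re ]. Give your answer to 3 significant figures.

f ≈ 0.0672

Re = ρVD/μ = 1710·1.05·0.0393/0.00492 = 1.434e+04.
Re > 4000 → turbulent. ε/D = 0.0016/0.0393 = 0.0407; Haaland: 1/√f = -1.8 log₁₀[0.0067 + 0.000481] = 3.859, so f = 0.06716.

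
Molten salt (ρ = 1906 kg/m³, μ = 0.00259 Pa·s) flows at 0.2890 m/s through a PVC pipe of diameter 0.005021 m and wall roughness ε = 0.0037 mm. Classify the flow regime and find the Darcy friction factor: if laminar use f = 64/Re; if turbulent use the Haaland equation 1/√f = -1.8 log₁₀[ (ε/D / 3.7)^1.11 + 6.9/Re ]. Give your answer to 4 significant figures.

f ≈ 0.05993

Re = ρVD/μ = 1906·0.289·0.005021/0.00259 = 1068.
Re < 2300 → laminar, so f = 64/Re = 0.05993 (roughness is irrelevant in laminar flow).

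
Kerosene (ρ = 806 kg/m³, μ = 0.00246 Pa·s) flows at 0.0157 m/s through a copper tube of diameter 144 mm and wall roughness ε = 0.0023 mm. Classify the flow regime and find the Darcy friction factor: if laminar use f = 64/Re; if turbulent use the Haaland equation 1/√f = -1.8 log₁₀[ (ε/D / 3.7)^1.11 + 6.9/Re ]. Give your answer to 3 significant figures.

f ≈ 0.0864

Re = ρVD/μ = 806·0.0157·0.144/0.00246 = 740.7.
Re < 2300 → laminar, so f = 64/Re = 0.0864 (roughness is irrelevant in laminar flow).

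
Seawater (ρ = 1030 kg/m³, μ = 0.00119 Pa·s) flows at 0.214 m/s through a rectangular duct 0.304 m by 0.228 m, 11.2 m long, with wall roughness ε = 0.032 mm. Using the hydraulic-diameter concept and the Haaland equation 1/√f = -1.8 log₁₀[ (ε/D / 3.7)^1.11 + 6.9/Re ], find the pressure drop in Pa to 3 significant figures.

ΔP ≈ 21.5 Pa

Hydraulic diameter D_h = 4A/P = 4·(0.304·0.228)/(2·(0.304+0.228)) = 0.2772/1.064 = 0.2606 m.
Re = ρVD_h/μ = 1030·0.214·0.2606/0.00119 = 4.826e+04.
ε/D_h = 3.2e-05/0.2606 = 0.000123; Haaland gives 1/√f = -1.8 log₁₀[1.07e-05+0.000143] = 6.864, so f = 0.02122.
ΔP = f(L/D_h)(ρV²/2) = 0.02122·11.2/0.2606·23.58 = 21.51 Pa.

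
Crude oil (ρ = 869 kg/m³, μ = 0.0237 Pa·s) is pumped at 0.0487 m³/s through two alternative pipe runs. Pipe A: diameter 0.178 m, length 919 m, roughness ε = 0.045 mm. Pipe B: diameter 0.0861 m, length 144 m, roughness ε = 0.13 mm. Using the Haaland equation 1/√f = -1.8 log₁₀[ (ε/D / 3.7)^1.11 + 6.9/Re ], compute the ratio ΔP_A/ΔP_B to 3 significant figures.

Pipe A: V = Q/A = 0.0487/0.02488 = 1.957 m/s; Re = 1.277e+04; ε/D = 0.000253; Haaland → f = 0.02924; ΔP_A = f(L/D)(ρV²/2) = 2.513e+05 Pa.
Pipe B: V = Q/A = 0.0487/0.005822 = 8.364 m/s; Re = 2.641e+04; ε/D = 0.00151; Haaland → f = 0.0273; ΔP_B = f(L/D)(ρV²/2) = 1.388e+06 Pa.
ΔP_A/ΔP_B = 2.513e+05/1.388e+06 = 0.181.

ΔP_A/ΔP_B ≈ 0.181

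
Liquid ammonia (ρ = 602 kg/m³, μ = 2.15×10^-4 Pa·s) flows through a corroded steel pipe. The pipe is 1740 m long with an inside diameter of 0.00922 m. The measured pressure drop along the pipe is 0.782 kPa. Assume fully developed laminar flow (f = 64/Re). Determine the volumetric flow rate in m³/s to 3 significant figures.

Q ≈ 3.71×10^-7 m³/s

For laminar flow, f = 64/Re with Re = ρVD/μ, so Darcy-Weisbach reduces to ΔP = 32μLV/D². Solving for V: V = ΔP·D²/(32μL) = 782·(0.00922)²/(32·0.000215·1740) = 0.005553 m/s.
Check: Re = ρVD/μ = 602·0.005553·0.00922/0.000215 = 143.4 < 2300, so the laminar assumption holds.
Q = V·A = 0.005553·(π/4·0.00922²) = 3.708e-07 m³/s = 3.71×10^-7 m³/s.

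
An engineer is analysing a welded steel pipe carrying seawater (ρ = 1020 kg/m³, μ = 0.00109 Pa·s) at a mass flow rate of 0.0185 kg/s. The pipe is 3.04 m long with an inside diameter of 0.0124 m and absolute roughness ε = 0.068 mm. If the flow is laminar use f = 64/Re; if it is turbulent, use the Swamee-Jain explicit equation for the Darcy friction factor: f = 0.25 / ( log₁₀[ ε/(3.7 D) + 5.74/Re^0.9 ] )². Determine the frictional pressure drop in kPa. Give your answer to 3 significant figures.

A = πD²/4 = π(0.0124)²/4 = 0.0001208 m²; mean velocity V = ṁ/(ρA) = 0.0185/(1020 · 0.0001208) = 0.1502 m/s.
Reynolds number Re = ρVD/μ = 1020 · 0.1502 · 0.0124 / 0.00109 = 1743.
Re < 2300 → laminar flow, so f = 64/Re = 64/1743 = 0.03672 (the turbulent correlation is not needed).
Darcy-Weisbach: ΔP = f(L/D)(ρV²/2) = 0.03672·(3.04/0.0124)·(1020·0.1502²/2) = 0.03672·245.2·11.5 = 103.6 Pa.
ΔP = 103.6 Pa = 0.104 kPa.

ΔP ≈ 0.104 kPa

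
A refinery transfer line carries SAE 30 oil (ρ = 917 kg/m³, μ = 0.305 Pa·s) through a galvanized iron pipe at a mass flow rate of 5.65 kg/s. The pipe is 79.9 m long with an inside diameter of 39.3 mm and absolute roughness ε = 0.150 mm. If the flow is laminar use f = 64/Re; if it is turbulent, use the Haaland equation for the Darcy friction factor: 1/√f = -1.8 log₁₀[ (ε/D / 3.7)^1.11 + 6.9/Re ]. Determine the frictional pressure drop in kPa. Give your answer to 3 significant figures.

A = πD²/4 = π(0.0393)²/4 = 0.001213 m²; mean velocity V = ṁ/(ρA) = 5.65/(917 · 0.001213) = 5.079 m/s.
Reynolds number Re = ρVD/μ = 917 · 5.079 · 0.0393 / 0.305 = 600.2.
Re < 2300 → laminar flow, so f = 64/Re = 64/600.2 = 0.1066 (the turbulent correlation is not needed).
Darcy-Weisbach: ΔP = f(L/D)(ρV²/2) = 0.1066·(79.9/0.0393)·(917·5.079²/2) = 0.1066·2033·1.183e+04 = 2.565e+06 Pa.
ΔP = 2.565e+06 Pa = 2560 kPa.

ΔP ≈ 2560 kPa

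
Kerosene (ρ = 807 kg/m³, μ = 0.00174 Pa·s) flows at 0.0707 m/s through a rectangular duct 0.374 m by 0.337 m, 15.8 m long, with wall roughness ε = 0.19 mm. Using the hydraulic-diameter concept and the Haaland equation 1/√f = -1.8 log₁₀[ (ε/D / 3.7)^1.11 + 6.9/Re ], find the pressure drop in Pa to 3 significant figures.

Hydraulic diameter D_h = 4A/P = 4·(0.374·0.337)/(2·(0.374+0.337)) = 0.5042/1.422 = 0.3545 m.
Re = ρVD_h/μ = 807·0.0707·0.3545/0.00174 = 1.163e+04.
ε/D_h = 0.00019/0.3545 = 0.000536; Haaland gives 1/√f = -1.8 log₁₀[5.48e-05+0.000594] = 5.739, so f = 0.03036.
ΔP = f(L/D_h)(ρV²/2) = 0.03036·15.8/0.3545·2.017 = 2.729 Pa.

ΔP ≈ 2.73 Pa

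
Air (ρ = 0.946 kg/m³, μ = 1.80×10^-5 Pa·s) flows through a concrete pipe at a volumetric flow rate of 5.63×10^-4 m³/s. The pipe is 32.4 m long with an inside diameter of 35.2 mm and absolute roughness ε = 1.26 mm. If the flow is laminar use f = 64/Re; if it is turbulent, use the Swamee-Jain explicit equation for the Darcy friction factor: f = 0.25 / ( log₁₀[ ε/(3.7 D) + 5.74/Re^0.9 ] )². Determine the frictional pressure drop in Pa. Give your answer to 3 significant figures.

ΔP ≈ 8.71 Pa

Cross-sectional area A = πD²/4 = π(0.0352)²/4 = 0.0009731 m²; mean velocity V = Q/A = 0.000563/0.0009731 = 0.5785 m/s.
Reynolds number Re = ρVD/μ = 0.946 · 0.5785 · 0.0352 / 1.8e-05 = 1070.
Re < 2300 → laminar flow, so f = 64/Re = 64/1070 = 0.0598 (the turbulent correlation is not needed).
Darcy-Weisbach: ΔP = f(L/D)(ρV²/2) = 0.0598·(32.4/0.0352)·(0.946·0.5785²/2) = 0.0598·920.5·0.1583 = 8.714 Pa.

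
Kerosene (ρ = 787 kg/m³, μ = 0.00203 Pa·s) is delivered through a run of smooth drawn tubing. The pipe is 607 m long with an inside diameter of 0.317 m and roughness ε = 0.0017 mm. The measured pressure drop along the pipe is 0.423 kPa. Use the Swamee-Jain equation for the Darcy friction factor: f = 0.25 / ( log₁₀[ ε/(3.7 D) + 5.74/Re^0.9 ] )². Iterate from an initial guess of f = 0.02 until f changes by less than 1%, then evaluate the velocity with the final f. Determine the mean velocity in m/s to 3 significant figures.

Rearranging Darcy-Weisbach: V = √(2·ΔP·D/(f·L·ρ)). With ε/D = 1.7e-06/0.317 = 5.36e-06, iterate starting from f = 0.02:
  f = 0.02 → V = √(2·423·0.317/(0.02·607·787)) = 0.1675 m/s; Re = ρVD/μ = 2.059e+04; f → 0.02564
  f = 0.02564 → V = 0.148 m/s; Re = 1.818e+04; f → 0.02646
  f = 0.02646 → V = 0.1457 m/s; Re = 1.79e+04; f → 0.02656
Converged (Δf/f < 1%). With the final f = 0.02656: V = √(2·423·0.317/(0.02656·607·787)) = 0.1454 m/s.

V ≈ 0.145 m/s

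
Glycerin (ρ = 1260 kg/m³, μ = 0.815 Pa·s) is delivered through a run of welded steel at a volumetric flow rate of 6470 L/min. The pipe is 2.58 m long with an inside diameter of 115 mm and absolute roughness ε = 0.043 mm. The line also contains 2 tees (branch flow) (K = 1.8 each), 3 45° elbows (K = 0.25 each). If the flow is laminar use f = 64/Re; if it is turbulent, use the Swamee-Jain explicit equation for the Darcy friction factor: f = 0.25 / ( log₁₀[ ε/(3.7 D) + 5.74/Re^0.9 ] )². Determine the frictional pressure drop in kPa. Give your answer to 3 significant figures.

Q = 6470 L/min = 6470/60000 = 0.1078 m³/s.
Cross-sectional area A = πD²/4 = π(0.115)²/4 = 0.01039 m²; mean velocity V = Q/A = 0.1078/0.01039 = 10.38 m/s.
Reynolds number Re = ρVD/μ = 1260 · 10.38 · 0.115 / 0.815 = 1846.
Re < 2300 → laminar flow, so f = 64/Re = 64/1846 = 0.03467 (the turbulent correlation is not needed).
Total minor-loss coefficient ΣK = 2·1.8 + 3·0.25 = 4.35.
ΔP = [f·L/D + ΣK]·(ρV²/2) = [0.03467·2.58/0.115 + 4.35]·(1260·10.38²/2) = [0.7779 + 4.35]·6.79e+04 = 3.482e+05 Pa.
ΔP = 3.482e+05 Pa = 348 kPa.

ΔP ≈ 348 kPa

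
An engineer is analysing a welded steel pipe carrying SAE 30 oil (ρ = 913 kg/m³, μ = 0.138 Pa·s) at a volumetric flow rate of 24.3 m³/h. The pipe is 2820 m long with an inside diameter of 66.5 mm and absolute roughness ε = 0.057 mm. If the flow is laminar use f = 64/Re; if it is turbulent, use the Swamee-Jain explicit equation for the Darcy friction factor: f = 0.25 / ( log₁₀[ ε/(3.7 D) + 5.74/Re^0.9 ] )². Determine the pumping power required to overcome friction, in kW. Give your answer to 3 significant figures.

Q = 24.3 m³/h = 24.3/3600 = 0.00675 m³/s.
Cross-sectional area A = πD²/4 = π(0.0665)²/4 = 0.003473 m²; mean velocity V = Q/A = 0.00675/0.003473 = 1.943 m/s.
Reynolds number Re = ρVD/μ = 913 · 1.943 · 0.0665 / 0.138 = 855.
Re < 2300 → laminar flow, so f = 64/Re = 64/855 = 0.07485 (the turbulent correlation is not needed).
Darcy-Weisbach: ΔP = f(L/D)(ρV²/2) = 0.07485·(2820/0.0665)·(913·1.943²/2) = 0.07485·4.241e+04·1724 = 5.473e+06 Pa.
Pumping power P = QΔP = 0.00675·5.473e+06 = 36940 W = 36.9 kW.

P ≈ 36.9 kW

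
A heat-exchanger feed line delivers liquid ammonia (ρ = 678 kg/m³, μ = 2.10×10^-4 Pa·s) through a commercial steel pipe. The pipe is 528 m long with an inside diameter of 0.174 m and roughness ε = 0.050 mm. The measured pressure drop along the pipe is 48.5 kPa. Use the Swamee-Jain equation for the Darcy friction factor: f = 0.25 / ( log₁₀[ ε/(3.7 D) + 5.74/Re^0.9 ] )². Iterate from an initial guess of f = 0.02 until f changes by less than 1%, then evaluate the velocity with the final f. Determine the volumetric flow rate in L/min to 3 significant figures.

Q ≈ 2480 L/min

Rearranging Darcy-Weisbach: V = √(2·ΔP·D/(f·L·ρ)). With ε/D = 5e-05/0.174 = 0.000287, iterate starting from f = 0.02:
  f = 0.02 → V = √(2·4.85e+04·0.174/(0.02·528·678)) = 1.535 m/s; Re = ρVD/μ = 8.625e+05; f → 0.01575
  f = 0.01575 → V = 1.73 m/s; Re = 9.719e+05; f → 0.01566
Converged (Δf/f < 1%). With the final f = 0.01566: V = √(2·4.85e+04·0.174/(0.01566·528·678)) = 1.735 m/s.
Q = V·A = 1.735·(π/4·0.174²) = 0.04126 m³/s = 2480 L/min.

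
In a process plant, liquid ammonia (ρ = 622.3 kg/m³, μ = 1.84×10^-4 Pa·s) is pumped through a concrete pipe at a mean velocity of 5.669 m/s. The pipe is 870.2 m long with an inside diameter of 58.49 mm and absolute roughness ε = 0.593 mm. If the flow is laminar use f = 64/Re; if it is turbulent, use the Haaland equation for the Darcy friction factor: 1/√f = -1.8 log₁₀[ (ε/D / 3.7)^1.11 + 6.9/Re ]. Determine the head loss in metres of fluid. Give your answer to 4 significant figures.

Reynolds number Re = ρVD/μ = 622.3 · 5.669 · 0.05849 / 0.000184 = 1.121e+06.
Re > 4000 → turbulent. Relative roughness ε/D = 0.000593/0.05849 = 0.0101. Haaland: 1/√f = -1.8 log₁₀[(0.0101/3.7)^1.11 + 6.9/1.121e+06] = -1.8 log₁₀[0.00143 + 6.15e-06] = 5.116, so f = 0.03821.
Darcy-Weisbach: ΔP = f(L/D)(ρV²/2) = 0.03821·(870.2/0.05849)·(622.3·5.669²/2) = 0.03821·1.488e+04·1e+04 = 5.684e+06 Pa.
Head loss h_f = ΔP/(ρg) = 5.684e+06/(622.3·9.81) = 931.1 m.

h_f ≈ 931.1 m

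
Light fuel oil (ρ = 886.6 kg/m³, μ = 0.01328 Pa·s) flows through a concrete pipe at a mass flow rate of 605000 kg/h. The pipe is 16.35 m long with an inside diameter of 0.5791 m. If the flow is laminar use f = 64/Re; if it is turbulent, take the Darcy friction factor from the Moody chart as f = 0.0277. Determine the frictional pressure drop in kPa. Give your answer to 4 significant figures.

ΔP ≈ 0.1796 kPa

ṁ = 605000 kg/h = 605000/3600 = 168.1 kg/s.
A = πD²/4 = π(0.5791)²/4 = 0.2634 m²; mean velocity V = ṁ/(ρA) = 168.1/(886.6 · 0.2634) = 0.7197 m/s.
Reynolds number Re = ρVD/μ = 886.6 · 0.7197 · 0.5791 / 0.0133 = 2.782e+04.
Re > 4000 → turbulent; use the Moody-chart value f = 0.0277.
Darcy-Weisbach: ΔP = f(L/D)(ρV²/2) = 0.0277·(16.35/0.5791)·(886.6·0.7197²/2) = 0.0277·28.23·229.6 = 179.6 Pa.
ΔP = 179.6 Pa = 0.1796 kPa.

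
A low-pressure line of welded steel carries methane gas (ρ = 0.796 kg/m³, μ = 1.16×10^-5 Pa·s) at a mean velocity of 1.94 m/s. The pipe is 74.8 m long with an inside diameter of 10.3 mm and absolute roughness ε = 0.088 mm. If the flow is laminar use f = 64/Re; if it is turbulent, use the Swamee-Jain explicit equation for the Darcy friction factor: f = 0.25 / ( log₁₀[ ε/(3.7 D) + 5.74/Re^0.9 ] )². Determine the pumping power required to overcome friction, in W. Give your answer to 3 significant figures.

P ≈ 0.0821 W

Reynolds number Re = ρVD/μ = 0.796 · 1.94 · 0.0103 / 1.16e-05 = 1371.
Re < 2300 → laminar flow, so f = 64/Re = 64/1371 = 0.04668 (the turbulent correlation is not needed).
Darcy-Weisbach: ΔP = f(L/D)(ρV²/2) = 0.04668·(74.8/0.0103)·(0.796·1.94²/2) = 0.04668·7262·1.498 = 507.7 Pa.
Q = V·A = 1.94·8.332e-05 = 0.0001616 m³/s.
Pumping power P = QΔP = 0.0001616·507.7 = 0.08207 W = 0.0821 W.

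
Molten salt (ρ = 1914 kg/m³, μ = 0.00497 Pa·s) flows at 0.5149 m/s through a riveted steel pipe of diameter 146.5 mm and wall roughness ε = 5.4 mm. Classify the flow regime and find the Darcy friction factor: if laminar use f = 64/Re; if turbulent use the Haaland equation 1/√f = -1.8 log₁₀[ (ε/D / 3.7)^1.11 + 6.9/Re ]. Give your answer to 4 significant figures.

f ≈ 0.06348

Re = ρVD/μ = 1914·0.5149·0.1465/0.00497 = 2.905e+04.
Re > 4000 → turbulent. ε/D = 0.0054/0.1465 = 0.0369; Haaland: 1/√f = -1.8 log₁₀[0.006 + 0.000238] = 3.969, so f = 0.06348.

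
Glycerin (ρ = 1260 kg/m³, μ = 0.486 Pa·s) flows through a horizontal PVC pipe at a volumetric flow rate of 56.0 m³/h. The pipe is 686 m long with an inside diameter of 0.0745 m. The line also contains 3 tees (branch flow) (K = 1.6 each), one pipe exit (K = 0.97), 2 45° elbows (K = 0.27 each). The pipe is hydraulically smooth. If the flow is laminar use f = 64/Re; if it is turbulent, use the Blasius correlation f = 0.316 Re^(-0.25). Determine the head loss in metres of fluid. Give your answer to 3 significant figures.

h_f ≈ 559 m

Q = 56.0 m³/h = 56.0/3600 = 0.01556 m³/s.
Cross-sectional area A = πD²/4 = π(0.0745)²/4 = 0.004359 m²; mean velocity V = Q/A = 0.01556/0.004359 = 3.568 m/s.
Reynolds number Re = ρVD/μ = 1260 · 3.568 · 0.0745 / 0.486 = 689.2.
Re < 2300 → laminar flow, so f = 64/Re = 64/689.2 = 0.09286 (the turbulent correlation is not needed).
Total minor-loss coefficient ΣK = 3·1.6 + 1·0.97 + 2·0.27 = 6.31.
ΔP = [f·L/D + ΣK]·(ρV²/2) = [0.09286·686/0.0745 + 6.31]·(1260·3.568²/2) = [855 + 6.31]·8022 = 6.91e+06 Pa.
Head loss h_f = ΔP/(ρg) = 6.91e+06/(1260·9.81) = 559 m.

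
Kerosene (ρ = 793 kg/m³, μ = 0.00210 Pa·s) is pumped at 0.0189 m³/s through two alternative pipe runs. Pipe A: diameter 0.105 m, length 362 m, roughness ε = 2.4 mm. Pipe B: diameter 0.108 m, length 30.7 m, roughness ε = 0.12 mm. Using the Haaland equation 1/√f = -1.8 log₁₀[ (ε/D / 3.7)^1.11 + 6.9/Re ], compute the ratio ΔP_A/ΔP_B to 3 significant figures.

Pipe A: V = Q/A = 0.0189/0.008659 = 2.183 m/s; Re = 8.654e+04; ε/D = 0.0229; Haaland → f = 0.05174; ΔP_A = f(L/D)(ρV²/2) = 3.369e+05 Pa.
Pipe B: V = Q/A = 0.0189/0.009161 = 2.063 m/s; Re = 8.414e+04; ε/D = 0.00111; Haaland → f = 0.02269; ΔP_B = f(L/D)(ρV²/2) = 1.089e+04 Pa.
ΔP_A/ΔP_B = 3.369e+05/1.089e+04 = 31.0.

ΔP_A/ΔP_B ≈ 31.0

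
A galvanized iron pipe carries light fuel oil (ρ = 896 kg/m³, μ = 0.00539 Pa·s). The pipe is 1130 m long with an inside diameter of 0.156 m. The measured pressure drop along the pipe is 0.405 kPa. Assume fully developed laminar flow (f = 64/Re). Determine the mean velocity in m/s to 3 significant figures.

For laminar flow, f = 64/Re with Re = ρVD/μ, so Darcy-Weisbach reduces to ΔP = 32μLV/D². Solving for V: V = ΔP·D²/(32μL) = 405·(0.156)²/(32·0.00539·1130) = 0.05057 m/s.
Check: Re = ρVD/μ = 896·0.05057·0.156/0.00539 = 1311 < 2300, so the laminar assumption holds.

V ≈ 0.0506 m/s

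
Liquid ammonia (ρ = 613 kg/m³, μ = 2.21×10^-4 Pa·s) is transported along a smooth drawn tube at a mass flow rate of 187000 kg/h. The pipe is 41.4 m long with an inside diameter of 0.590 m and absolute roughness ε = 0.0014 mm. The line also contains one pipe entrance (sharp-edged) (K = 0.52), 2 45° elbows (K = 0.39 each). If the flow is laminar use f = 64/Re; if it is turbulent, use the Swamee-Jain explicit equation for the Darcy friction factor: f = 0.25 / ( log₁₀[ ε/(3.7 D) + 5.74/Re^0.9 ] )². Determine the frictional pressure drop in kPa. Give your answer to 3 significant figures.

ΔP ≈ 0.0653 kPa

ṁ = 187000 kg/h = 187000/3600 = 51.94 kg/s.
A = πD²/4 = π(0.59)²/4 = 0.2734 m²; mean velocity V = ṁ/(ρA) = 51.94/(613 · 0.2734) = 0.3099 m/s.
Reynolds number Re = ρVD/μ = 613 · 0.3099 · 0.59 / 0.000221 = 5.072e+05.
Re > 4000 → turbulent. Relative roughness ε/D = 1.4e-06/0.59 = 2.37e-06. Swamee-Jain: f = 0.25/(log₁₀[2.37e-06/3.7 + 5.74/5.072e+05^0.9])² = 0.25/(log₁₀[6.41e-07 + 4.21e-05])² = 0.25/(-4.369)² = 0.0131.
Total minor-loss coefficient ΣK = 1·0.52 + 2·0.39 = 1.3.
ΔP = [f·L/D + ΣK]·(ρV²/2) = [0.0131·41.4/0.59 + 1.3]·(613·0.3099²/2) = [0.9189 + 1.3]·29.44 = 65.33 Pa.
ΔP = 65.33 Pa = 0.0653 kPa.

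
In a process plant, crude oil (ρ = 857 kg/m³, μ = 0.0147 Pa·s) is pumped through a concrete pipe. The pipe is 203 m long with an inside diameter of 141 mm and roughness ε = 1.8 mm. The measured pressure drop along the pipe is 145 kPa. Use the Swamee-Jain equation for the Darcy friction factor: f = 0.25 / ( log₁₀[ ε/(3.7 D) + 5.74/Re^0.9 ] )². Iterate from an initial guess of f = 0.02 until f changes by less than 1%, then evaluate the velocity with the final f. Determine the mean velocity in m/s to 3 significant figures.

V ≈ 2.30 m/s

Rearranging Darcy-Weisbach: V = √(2·ΔP·D/(f·L·ρ)). With ε/D = 0.0018/0.141 = 0.0128, iterate starting from f = 0.02:
  f = 0.02 → V = √(2·1.45e+05·0.141/(0.02·203·857)) = 3.428 m/s; Re = ρVD/μ = 2.818e+04; f → 0.04355
  f = 0.04355 → V = 2.323 m/s; Re = 1.91e+04; f → 0.04447
  f = 0.04447 → V = 2.299 m/s; Re = 1.89e+04; f → 0.0445
Converged (Δf/f < 1%). With the final f = 0.0445: V = √(2·1.45e+05·0.141/(0.0445·203·857)) = 2.298 m/s.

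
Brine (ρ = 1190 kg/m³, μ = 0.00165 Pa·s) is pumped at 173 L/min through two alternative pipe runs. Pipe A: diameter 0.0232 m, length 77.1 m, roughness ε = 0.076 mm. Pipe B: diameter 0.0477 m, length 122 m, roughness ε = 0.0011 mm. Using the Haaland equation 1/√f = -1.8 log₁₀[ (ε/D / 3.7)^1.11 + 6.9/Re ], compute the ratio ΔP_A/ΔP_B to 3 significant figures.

ΔP_A/ΔP_B ≈ 31.9

Pipe A: V = Q/A = 0.002883/0.0004227 = 6.821 m/s; Re = 1.141e+05; ε/D = 0.00328; Haaland → f = 0.02785; ΔP_A = f(L/D)(ρV²/2) = 2.562e+06 Pa.
Pipe B: V = Q/A = 0.002883/0.001787 = 1.613 m/s; Re = 5.551e+04; ε/D = 2.31e-05; Haaland → f = 0.0203; ΔP_B = f(L/D)(ρV²/2) = 8.041e+04 Pa.
ΔP_A/ΔP_B = 2.562e+06/8.041e+04 = 31.9.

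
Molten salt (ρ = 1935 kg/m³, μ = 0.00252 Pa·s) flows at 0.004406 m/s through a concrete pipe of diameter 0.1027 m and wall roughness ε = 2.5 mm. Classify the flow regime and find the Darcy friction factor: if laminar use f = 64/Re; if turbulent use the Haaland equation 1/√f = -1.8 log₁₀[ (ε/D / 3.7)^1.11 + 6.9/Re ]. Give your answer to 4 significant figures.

f ≈ 0.1842

Re = ρVD/μ = 1935·0.004406·0.1027/0.00252 = 347.5.
Re < 2300 → laminar, so f = 64/Re = 0.1842 (roughness is irrelevant in laminar flow).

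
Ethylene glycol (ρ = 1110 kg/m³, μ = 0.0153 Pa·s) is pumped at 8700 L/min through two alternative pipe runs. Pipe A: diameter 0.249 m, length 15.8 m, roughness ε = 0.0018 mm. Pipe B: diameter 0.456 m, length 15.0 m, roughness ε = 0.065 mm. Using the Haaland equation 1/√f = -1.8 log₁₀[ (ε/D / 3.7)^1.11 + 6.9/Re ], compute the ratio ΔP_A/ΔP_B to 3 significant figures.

Pipe A: V = Q/A = 0.145/0.0487 = 2.978 m/s; Re = 5.379e+04; ε/D = 7.23e-06; Haaland → f = 0.02039; ΔP_A = f(L/D)(ρV²/2) = 6368 Pa.
Pipe B: V = Q/A = 0.145/0.1633 = 0.8879 m/s; Re = 2.937e+04; ε/D = 0.000143; Haaland → f = 0.02373; ΔP_B = f(L/D)(ρV²/2) = 341.5 Pa.
ΔP_A/ΔP_B = 6368/341.5 = 18.6.

ΔP_A/ΔP_B ≈ 18.6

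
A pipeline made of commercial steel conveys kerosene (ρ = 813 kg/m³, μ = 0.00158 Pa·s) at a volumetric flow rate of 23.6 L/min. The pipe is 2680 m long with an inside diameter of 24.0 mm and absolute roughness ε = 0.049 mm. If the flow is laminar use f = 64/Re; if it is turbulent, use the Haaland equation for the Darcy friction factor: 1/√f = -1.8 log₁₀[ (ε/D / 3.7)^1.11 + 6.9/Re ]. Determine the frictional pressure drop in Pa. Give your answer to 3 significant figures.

ΔP ≈ 1.14×10^6 Pa

Q = 23.6 L/min = 23.6/60000 = 0.0003933 m³/s.
Cross-sectional area A = πD²/4 = π(0.024)²/4 = 0.0004524 m²; mean velocity V = Q/A = 0.0003933/0.0004524 = 0.8695 m/s.
Reynolds number Re = ρVD/μ = 813 · 0.8695 · 0.024 / 0.00158 = 1.074e+04.
Re > 4000 → turbulent. Relative roughness ε/D = 4.9e-05/0.024 = 0.00204. Haaland: 1/√f = -1.8 log₁₀[(0.00204/3.7)^1.11 + 6.9/1.074e+04] = -1.8 log₁₀[0.000242 + 0.000643] = 5.496, so f = 0.03311.
Darcy-Weisbach: ΔP = f(L/D)(ρV²/2) = 0.03311·(2680/0.024)·(813·0.8695²/2) = 0.03311·1.117e+05·307.3 = 1.136e+06 Pa.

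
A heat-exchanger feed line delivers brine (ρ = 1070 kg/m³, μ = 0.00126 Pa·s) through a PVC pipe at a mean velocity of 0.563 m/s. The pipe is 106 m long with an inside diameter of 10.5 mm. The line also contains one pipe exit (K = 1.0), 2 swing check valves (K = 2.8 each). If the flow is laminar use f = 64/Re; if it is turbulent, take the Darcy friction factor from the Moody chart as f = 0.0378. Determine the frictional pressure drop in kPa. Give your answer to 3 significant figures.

Reynolds number Re = ρVD/μ = 1070 · 0.563 · 0.0105 / 0.00126 = 5020.
Re > 4000 → turbulent; use the Moody-chart value f = 0.0378.
Total minor-loss coefficient ΣK = 1·1 + 2·2.8 = 6.6.
ΔP = [f·L/D + ΣK]·(ρV²/2) = [0.0378·106/0.0105 + 6.6]·(1070·0.563²/2) = [381.6 + 6.6]·169.6 = 6.583e+04 Pa.
ΔP = 6.583e+04 Pa = 65.8 kPa.

ΔP ≈ 65.8 kPa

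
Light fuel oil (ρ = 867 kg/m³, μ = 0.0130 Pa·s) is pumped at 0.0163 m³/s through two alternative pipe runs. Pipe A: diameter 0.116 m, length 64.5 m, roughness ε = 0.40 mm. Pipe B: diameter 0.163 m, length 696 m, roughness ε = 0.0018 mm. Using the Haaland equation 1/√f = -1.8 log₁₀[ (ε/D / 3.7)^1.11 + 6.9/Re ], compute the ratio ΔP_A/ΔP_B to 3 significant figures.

ΔP_A/ΔP_B ≈ 0.540

Pipe A: V = Q/A = 0.0163/0.01057 = 1.542 m/s; Re = 1.193e+04; ε/D = 0.00345; Haaland → f = 0.0344; ΔP_A = f(L/D)(ρV²/2) = 1.973e+04 Pa.
Pipe B: V = Q/A = 0.0163/0.02087 = 0.7811 m/s; Re = 8492; ε/D = 1.1e-05; Haaland → f = 0.03233; ΔP_B = f(L/D)(ρV²/2) = 3.651e+04 Pa.
ΔP_A/ΔP_B = 1.973e+04/3.651e+04 = 0.540.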